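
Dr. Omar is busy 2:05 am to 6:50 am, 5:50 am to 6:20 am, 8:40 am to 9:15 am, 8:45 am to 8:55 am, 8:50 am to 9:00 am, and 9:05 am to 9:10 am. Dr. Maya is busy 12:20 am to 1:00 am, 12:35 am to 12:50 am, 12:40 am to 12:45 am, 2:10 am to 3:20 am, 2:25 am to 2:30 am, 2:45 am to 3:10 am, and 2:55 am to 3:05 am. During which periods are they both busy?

A, merged: 2:05 am-6:50 am, 8:40 am-9:15 am.
B, merged: 12:20 am-1:00 am, 2:10 am-3:20 am.
2:05 am-6:50 am overlaps B on 2:10 am-3:20 am.
8:40 am-9:15 am falls entirely outside B.

2:10 am-3:20 am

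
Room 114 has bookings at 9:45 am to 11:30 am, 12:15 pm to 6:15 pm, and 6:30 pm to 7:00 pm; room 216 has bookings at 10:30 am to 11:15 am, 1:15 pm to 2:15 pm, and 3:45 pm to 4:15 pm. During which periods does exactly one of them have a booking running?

A but not B: 9:45 am-10:30 am, 11:15 am-11:30 am, 12:15 pm-1:15 pm, 2:15 pm-3:45 pm, 4:15 pm-6:15 pm, 6:30 pm-7:00 pm.
B but not A: none.
Combining gives A △ B.

9:45 am-10:30 am, 11:15 am-11:30 am, 12:15 pm-1:15 pm, 2:15 pm-3:45 pm, 4:15 pm-6:15 pm, 6:30 pm-7:00 pm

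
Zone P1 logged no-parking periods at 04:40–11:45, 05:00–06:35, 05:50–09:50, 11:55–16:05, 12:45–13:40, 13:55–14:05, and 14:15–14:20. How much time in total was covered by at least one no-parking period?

Merged: 04:40–11:45, 11:55–16:05.
Lengths: 7 h 5 min + 4 h 10 min = 11 h 15 min.

11 h 15 min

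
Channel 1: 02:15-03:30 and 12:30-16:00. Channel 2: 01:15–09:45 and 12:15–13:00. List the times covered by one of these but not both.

Only in the first: 13:00–16:00.
Only in the second: 01:15–02:15, 03:30–09:45, 12:15–12:30.
Together these are the periods covered by exactly one.

01:15–02:15, 03:30–09:45, 12:15–12:30, 13:00–16:00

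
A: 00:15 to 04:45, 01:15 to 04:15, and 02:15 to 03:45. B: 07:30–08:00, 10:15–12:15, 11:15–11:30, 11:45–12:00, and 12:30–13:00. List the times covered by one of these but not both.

A, merged: 00:15–04:45.
B, merged: 07:30–08:00, 10:15–12:15, 12:30–13:00.
Only in the first: 00:15–04:45.
Only in the second: 07:30–08:00, 10:15–12:15, 12:30–13:00.
Together these are the periods covered by exactly one.

00:15–04:45, 07:30–08:00, 10:15–12:15, 12:30–13:00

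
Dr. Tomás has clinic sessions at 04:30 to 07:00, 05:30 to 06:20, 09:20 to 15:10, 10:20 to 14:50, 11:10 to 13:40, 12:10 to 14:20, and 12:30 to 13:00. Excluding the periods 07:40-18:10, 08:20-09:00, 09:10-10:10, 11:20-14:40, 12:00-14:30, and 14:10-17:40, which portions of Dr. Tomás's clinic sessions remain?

04:30–07:00

Merge the first list: 04:30–07:00, 09:20–15:10.
Merge the second list: 07:40–18:10.
04:30–07:00 is untouched.
09:20–15:10 lies entirely inside B → drops out.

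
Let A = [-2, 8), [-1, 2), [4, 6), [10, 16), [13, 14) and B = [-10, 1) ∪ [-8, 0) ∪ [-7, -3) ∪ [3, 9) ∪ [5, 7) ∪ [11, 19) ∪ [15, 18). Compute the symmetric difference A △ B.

Merge the first list: [-2, 8), [10, 16).
Merge the second list: [-10, 1), [3, 9), [11, 19).
Only in the first: [1, 3), [10, 11).
Only in the second: [-10, -2), [8, 9), [16, 19).
Together these are the periods covered by exactly one.

[-10, -2) ∪ [1, 3) ∪ [8, 9) ∪ [10, 11) ∪ [16, 19)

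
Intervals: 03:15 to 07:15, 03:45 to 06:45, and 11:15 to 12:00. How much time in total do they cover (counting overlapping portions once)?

Merged: 03:15–07:15, 11:15–12:00.
Lengths: 4 h + 45 min = 4 h 45 min.

4 h 45 min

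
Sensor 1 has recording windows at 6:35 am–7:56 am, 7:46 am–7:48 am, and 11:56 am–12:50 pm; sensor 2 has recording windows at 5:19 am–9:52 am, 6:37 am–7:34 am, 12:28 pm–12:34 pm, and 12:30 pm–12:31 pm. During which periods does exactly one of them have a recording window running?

5:19 am–6:35 am, 7:56 am–9:52 am, 11:56 am–12:28 pm, 12:34 pm–12:50 pm

First set merges to 6:35 am–7:56 am, 11:56 am–12:50 pm.
Second set merges to 5:19 am–9:52 am, 12:28 pm–12:34 pm.
Only in the first: 11:56 am–12:28 pm, 12:34 pm–12:50 pm.
Only in the second: 5:19 am–6:35 am, 7:56 am–9:52 am.
Together these are the periods covered by exactly one.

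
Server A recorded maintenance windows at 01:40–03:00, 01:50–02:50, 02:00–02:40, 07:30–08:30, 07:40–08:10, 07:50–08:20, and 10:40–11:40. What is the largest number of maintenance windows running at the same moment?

At 02:00, 3 of the intervals are simultaneously active.
No point has more.

3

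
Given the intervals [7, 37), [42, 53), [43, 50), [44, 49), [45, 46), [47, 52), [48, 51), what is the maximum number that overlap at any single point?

Sweep endpoints in order; track running count of active intervals.
Peak of 5 reached at 48.

5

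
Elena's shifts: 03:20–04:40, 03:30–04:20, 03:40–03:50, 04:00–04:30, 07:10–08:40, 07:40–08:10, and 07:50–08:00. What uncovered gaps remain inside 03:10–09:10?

Covered (merged): 03:20–04:40, 07:10–08:40.
Complement within 03:10–09:10: 03:10–03:20, 04:40–07:10, 08:40–09:10.

03:10–03:20, 04:40–07:10, 08:40–09:10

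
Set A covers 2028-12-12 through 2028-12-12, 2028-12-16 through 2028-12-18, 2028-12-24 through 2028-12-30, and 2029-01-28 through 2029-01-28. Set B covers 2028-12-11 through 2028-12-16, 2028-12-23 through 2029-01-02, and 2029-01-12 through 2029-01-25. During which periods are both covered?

2028-12-12 through 2028-12-12, 2028-12-16 through 2028-12-16, 2028-12-24 through 2028-12-30

2028-12-12 through 2028-12-12 meets the second set on 2028-12-12 through 2028-12-12.
2028-12-16 through 2028-12-18 meets the second set on 2028-12-16 through 2028-12-16.
2028-12-24 through 2028-12-30 meets the second set on 2028-12-24 through 2028-12-30.
2029-01-28 through 2029-01-28: no overlap with the second set.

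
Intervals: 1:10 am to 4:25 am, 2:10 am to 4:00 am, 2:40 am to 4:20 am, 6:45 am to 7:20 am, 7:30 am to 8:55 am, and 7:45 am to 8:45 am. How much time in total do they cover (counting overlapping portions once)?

5 h 15 min

Merged: 1:10 am-4:25 am, 6:45 am-7:20 am, 7:30 am-8:55 am.
Lengths: 3 h 15 min + 35 min + 1 h 25 min = 5 h 15 min.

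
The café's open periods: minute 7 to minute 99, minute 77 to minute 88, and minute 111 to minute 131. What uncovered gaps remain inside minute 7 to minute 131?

minute 99 to minute 111

The merged coverage is minute 7 to minute 99, minute 111 to minute 131.
Uncovered inside minute 7 to minute 131: minute 99 to minute 111.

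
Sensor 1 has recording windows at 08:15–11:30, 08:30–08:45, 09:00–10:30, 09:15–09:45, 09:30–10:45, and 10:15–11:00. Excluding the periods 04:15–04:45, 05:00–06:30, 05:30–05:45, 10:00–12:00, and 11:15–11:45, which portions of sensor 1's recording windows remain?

08:15-10:00

First set merges to 08:15-11:30.
Second set merges to 04:15-04:45, 05:00-06:30, 10:00-12:00.
08:15-11:30 minus B → 08:15-10:00.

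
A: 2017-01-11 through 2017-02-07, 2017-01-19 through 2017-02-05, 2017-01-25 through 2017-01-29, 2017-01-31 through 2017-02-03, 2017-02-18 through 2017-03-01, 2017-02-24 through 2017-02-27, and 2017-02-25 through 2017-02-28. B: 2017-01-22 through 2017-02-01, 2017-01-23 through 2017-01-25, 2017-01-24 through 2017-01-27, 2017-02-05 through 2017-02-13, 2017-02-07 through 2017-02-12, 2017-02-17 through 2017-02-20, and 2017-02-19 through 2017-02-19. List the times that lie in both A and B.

Merge the first list: 2017-01-11 through 2017-02-07, 2017-02-18 through 2017-03-01.
Merge the second list: 2017-01-22 through 2017-02-01, 2017-02-05 through 2017-02-13, 2017-02-17 through 2017-02-20.
2017-01-11 through 2017-02-07 meets the second set on 2017-01-22 through 2017-02-01, 2017-02-05 through 2017-02-07.
2017-02-18 through 2017-03-01 meets the second set on 2017-02-18 through 2017-02-20.

2017-01-22 through 2017-02-01, 2017-02-05 through 2017-02-07, 2017-02-18 through 2017-02-20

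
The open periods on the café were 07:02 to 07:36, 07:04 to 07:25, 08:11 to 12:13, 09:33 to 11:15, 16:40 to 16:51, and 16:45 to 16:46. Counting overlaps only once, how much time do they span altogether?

Merged: 07:02-07:36, 08:11-12:13, 16:40-16:51.
Lengths: 34 min + 4 h 2 min + 11 min = 4 h 47 min.

4 h 47 min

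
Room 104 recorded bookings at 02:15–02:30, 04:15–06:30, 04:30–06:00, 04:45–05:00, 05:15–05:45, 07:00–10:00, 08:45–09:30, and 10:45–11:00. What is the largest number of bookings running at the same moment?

3

Sweep endpoints in order; track running count of active intervals.
Peak of 3 reached at 04:45.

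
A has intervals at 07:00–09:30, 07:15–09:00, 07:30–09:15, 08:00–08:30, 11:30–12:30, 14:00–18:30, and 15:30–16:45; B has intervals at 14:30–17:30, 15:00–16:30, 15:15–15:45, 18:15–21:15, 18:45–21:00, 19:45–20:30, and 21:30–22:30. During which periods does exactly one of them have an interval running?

First set merges to 07:00–09:30, 11:30–12:30, 14:00–18:30.
Second set merges to 14:30–17:30, 18:15–21:15, 21:30–22:30.
Only in the first: 07:00–09:30, 11:30–12:30, 14:00–14:30, 17:30–18:15.
Only in the second: 18:30–21:15, 21:30–22:30.
Together these are the periods covered by exactly one.

07:00–09:30, 11:30–12:30, 14:00–14:30, 17:30–18:15, 18:30–21:15, 21:30–22:30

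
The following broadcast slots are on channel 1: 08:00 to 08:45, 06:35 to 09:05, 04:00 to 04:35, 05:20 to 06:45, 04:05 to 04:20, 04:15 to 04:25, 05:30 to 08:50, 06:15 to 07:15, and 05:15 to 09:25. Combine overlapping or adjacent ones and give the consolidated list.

04:00–04:35, 05:15–09:25

Sort by start: 04:00–04:35, 04:05–04:20, 04:15–04:25, 05:15–09:25, 05:20–06:45, 05:30–08:50, 06:15–07:15, 06:35–09:05, 08:00–08:45.
04:05–04:20 overlaps/touches 04:00–04:35 → extend to 04:00–04:35.
04:15–04:25 overlaps/touches 04:00–04:35 → extend to 04:00–04:35.
05:15–09:25 is disjoint → start new block.
05:20–06:45 overlaps/touches 05:15–09:25 → extend to 05:15–09:25.
05:30–08:50 overlaps/touches 05:15–09:25 → extend to 05:15–09:25.
06:15–07:15 overlaps/touches 05:15–09:25 → extend to 05:15–09:25.
06:35–09:05 overlaps/touches 05:15–09:25 → extend to 05:15–09:25.
08:00–08:45 overlaps/touches 05:15–09:25 → extend to 05:15–09:25.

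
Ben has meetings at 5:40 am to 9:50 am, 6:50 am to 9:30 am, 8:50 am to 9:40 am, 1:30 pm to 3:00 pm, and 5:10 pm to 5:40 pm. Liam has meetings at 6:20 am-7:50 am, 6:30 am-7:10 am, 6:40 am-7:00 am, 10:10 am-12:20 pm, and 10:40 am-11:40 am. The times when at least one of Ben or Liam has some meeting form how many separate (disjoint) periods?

4

First set merges to 5:40 am-9:50 am, 1:30 pm-3:00 pm, 5:10 pm-5:40 pm.
Second set merges to 6:20 am-7:50 am, 10:10 am-12:20 pm.
A ∪ B = 5:40 am-9:50 am, 10:10 am-12:20 pm, 1:30 pm-3:00 pm, 5:10 pm-5:40 pm.
That is 4 disjoint pieces.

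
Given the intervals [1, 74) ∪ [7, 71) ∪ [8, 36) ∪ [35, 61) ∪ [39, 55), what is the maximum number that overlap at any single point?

4

At 35, 4 of the intervals are simultaneously active.
No point has more.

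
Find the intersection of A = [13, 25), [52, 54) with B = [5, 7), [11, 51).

[13, 25) overlaps B on [13, 25).
[52, 54) falls entirely outside B.

[13, 25)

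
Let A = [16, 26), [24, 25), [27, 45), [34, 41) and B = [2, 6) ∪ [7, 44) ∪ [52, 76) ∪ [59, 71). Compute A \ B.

[44, 45)

First set merges to [16, 26), [27, 45).
Second set merges to [2, 6), [7, 44), [52, 76).
[16, 26): entirely removed.
[27, 45) \ B = [44, 45).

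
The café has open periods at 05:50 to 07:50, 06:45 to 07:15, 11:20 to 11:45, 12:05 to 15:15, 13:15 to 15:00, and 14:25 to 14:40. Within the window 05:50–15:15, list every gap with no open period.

07:50–11:20, 11:45–12:05

The merged coverage is 05:50–07:50, 11:20–11:45, 12:05–15:15.
Complement within 05:50–15:15: 07:50–11:20, 11:45–12:05.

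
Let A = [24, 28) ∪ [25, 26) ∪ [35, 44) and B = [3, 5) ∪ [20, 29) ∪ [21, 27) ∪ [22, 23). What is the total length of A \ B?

9

Merge the first list: [24, 28), [35, 44).
Merge the second list: [3, 5), [20, 29).
A \ B = [35, 44).
Total: 9.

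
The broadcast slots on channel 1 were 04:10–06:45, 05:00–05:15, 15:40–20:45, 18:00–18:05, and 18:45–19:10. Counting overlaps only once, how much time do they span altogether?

7 h 40 min

Merged: 04:10-06:45, 15:40-20:45.
Lengths: 2 h 35 min + 5 h 5 min = 7 h 40 min.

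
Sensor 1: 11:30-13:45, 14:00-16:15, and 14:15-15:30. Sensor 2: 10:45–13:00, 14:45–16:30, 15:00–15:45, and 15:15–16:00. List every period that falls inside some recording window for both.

A, merged: 11:30–13:45, 14:00–16:15.
B, merged: 10:45–13:00, 14:45–16:30.
11:30–13:45 overlaps B on 11:30–13:00.
14:00–16:15 overlaps B on 14:45–16:15.

11:30–13:00, 14:45–16:15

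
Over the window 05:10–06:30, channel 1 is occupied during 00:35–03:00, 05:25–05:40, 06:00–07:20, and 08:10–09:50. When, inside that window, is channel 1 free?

05:10-05:25, 05:40-06:00

Covered (merged): 00:35-03:00, 05:25-05:40, 06:00-07:20, 08:10-09:50.
Uncovered inside 05:10-06:30: 05:10-05:25, 05:40-06:00.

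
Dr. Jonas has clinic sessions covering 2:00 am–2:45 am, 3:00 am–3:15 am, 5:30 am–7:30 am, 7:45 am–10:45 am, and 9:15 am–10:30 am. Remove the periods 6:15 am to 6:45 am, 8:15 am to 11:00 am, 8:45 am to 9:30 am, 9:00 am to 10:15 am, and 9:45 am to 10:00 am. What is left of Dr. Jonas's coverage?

A, merged: 2:00 am-2:45 am, 3:00 am-3:15 am, 5:30 am-7:30 am, 7:45 am-10:45 am.
B, merged: 6:15 am-6:45 am, 8:15 am-11:00 am.
2:00 am-2:45 am: no B overlap → unchanged.
3:00 am-3:15 am: no B overlap → unchanged.
5:30 am-7:30 am minus B → 5:30 am-6:15 am, 6:45 am-7:30 am.
7:45 am-10:45 am minus B → 7:45 am-8:15 am.

2:00 am-2:45 am, 3:00 am-3:15 am, 5:30 am-6:15 am, 6:45 am-7:30 am, 7:45 am-8:15 am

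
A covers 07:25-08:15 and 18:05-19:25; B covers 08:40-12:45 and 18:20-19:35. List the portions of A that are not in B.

07:25–08:15, 18:05–18:20

07:25–08:15 is untouched.
18:05–19:25 with B removed leaves 18:05–18:20.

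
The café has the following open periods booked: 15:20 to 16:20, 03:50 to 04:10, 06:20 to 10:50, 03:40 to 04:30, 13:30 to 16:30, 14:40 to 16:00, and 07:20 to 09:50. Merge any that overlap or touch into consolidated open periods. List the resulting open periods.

Sort by start: 03:40-04:30, 03:50-04:10, 06:20-10:50, 07:20-09:50, 13:30-16:30, 14:40-16:00, 15:20-16:20.
03:50-04:10 overlaps/touches 03:40-04:30 → extend to 03:40-04:30.
06:20-10:50 is disjoint → start new block.
07:20-09:50 overlaps/touches 06:20-10:50 → extend to 06:20-10:50.
13:30-16:30 is disjoint → start new block.
14:40-16:00 overlaps/touches 13:30-16:30 → extend to 13:30-16:30.
15:20-16:20 overlaps/touches 13:30-16:30 → extend to 13:30-16:30.

03:40-04:30, 06:20-10:50, 13:30-16:30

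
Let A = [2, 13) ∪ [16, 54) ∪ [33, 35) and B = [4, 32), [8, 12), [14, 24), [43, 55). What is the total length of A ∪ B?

First set merges to [2, 13), [16, 54).
Second set merges to [4, 32), [43, 55).
A ∪ B = [2, 55).
Total: 53.

53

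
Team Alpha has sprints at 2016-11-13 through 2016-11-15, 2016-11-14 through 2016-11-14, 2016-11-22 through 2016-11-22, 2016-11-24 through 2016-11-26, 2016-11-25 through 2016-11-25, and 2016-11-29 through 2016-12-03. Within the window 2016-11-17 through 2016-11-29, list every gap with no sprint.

2016-11-17 through 2016-11-21, 2016-11-23 through 2016-11-23, 2016-11-27 through 2016-11-28

The merged coverage is 2016-11-13 through 2016-11-15, 2016-11-22 through 2016-11-22, 2016-11-24 through 2016-11-26, 2016-11-29 through 2016-12-03.
Uncovered inside 2016-11-17 through 2016-11-29: 2016-11-17 through 2016-11-21, 2016-11-23 through 2016-11-23, 2016-11-27 through 2016-11-28.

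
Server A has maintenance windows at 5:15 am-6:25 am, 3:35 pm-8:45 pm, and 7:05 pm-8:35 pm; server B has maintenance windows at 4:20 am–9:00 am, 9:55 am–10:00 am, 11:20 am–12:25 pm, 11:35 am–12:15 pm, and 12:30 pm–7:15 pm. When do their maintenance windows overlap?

5:15 am–6:25 am, 3:35 pm–7:15 pm

A, merged: 5:15 am–6:25 am, 3:35 pm–8:45 pm.
B, merged: 4:20 am–9:00 am, 9:55 am–10:00 am, 11:20 am–12:25 pm, 12:30 pm–7:15 pm.
5:15 am–6:25 am meets the second set on 5:15 am–6:25 am.
3:35 pm–8:45 pm meets the second set on 3:35 pm–7:15 pm.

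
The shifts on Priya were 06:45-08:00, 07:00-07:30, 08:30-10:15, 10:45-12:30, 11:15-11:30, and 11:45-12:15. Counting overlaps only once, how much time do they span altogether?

4 h 45 min

Merged: 06:45–08:00, 08:30–10:15, 10:45–12:30.
Lengths: 1 h 15 min + 1 h 45 min + 1 h 45 min = 4 h 45 min.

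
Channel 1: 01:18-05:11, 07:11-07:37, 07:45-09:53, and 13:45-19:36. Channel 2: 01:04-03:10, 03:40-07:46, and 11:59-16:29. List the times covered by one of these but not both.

A but not B: 03:10-03:40, 07:46-09:53, 16:29-19:36.
B but not A: 01:04-01:18, 05:11-07:11, 07:37-07:45, 11:59-13:45.
Combining gives A △ B.

01:04-01:18, 03:10-03:40, 05:11-07:11, 07:37-07:45, 07:46-09:53, 11:59-13:45, 16:29-19:36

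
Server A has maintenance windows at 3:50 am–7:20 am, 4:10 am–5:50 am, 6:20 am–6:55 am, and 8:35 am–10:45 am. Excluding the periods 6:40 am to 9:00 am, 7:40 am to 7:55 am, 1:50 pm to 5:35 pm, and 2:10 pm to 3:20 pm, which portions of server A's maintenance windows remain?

Merge the first list: 3:50 am–7:20 am, 8:35 am–10:45 am.
Merge the second list: 6:40 am–9:00 am, 1:50 pm–5:35 pm.
3:50 am–7:20 am \ B = 3:50 am–6:40 am.
8:35 am–10:45 am \ B = 9:00 am–10:45 am.

3:50 am–6:40 am, 9:00 am–10:45 am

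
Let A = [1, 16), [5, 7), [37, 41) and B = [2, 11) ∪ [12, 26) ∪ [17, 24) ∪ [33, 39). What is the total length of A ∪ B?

33

First set merges to [1, 16), [37, 41).
Second set merges to [2, 11), [12, 26), [33, 39).
A ∪ B = [1, 26), [33, 41).
Total: 25 + 8 = 33.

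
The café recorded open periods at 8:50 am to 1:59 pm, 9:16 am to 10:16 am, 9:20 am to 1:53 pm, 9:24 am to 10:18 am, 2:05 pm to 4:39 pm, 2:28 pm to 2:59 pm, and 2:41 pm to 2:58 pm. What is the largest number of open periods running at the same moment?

4

Walk the sorted start/end points keeping a running depth.
The depth first hits 4 at 9:24 am.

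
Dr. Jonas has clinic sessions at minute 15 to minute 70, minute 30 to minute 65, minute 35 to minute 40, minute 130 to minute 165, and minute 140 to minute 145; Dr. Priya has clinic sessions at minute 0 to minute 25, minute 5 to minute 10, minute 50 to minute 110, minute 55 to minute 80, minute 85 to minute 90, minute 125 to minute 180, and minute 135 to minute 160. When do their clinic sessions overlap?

minute 15 to minute 25, minute 50 to minute 70, minute 130 to minute 165

A, merged: minute 15 to minute 70, minute 130 to minute 165.
B, merged: minute 0 to minute 25, minute 50 to minute 110, minute 125 to minute 180.
minute 15 to minute 70 meets the second set on minute 15 to minute 25, minute 50 to minute 70.
minute 130 to minute 165 meets the second set on minute 130 to minute 165.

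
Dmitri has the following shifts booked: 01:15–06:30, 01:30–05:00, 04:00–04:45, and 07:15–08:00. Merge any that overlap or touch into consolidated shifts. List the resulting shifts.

01:15–06:30, 07:15–08:00

01:30–05:00 overlaps/touches 01:15–06:30 → extend to 01:15–06:30.
04:00–04:45 overlaps/touches 01:15–06:30 → extend to 01:15–06:30.
07:15–08:00 is disjoint → start new block.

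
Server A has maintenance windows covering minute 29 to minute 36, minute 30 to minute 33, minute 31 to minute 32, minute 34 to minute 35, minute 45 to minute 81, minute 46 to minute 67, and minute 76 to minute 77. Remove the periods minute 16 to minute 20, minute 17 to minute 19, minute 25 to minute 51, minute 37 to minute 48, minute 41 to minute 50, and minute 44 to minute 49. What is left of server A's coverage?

Merge the first list: minute 29 to minute 36, minute 45 to minute 81.
Merge the second list: minute 16 to minute 20, minute 25 to minute 51.
minute 29 to minute 36 lies entirely inside B → drops out.
minute 45 to minute 81 with B removed leaves minute 51 to minute 81.

minute 51 to minute 81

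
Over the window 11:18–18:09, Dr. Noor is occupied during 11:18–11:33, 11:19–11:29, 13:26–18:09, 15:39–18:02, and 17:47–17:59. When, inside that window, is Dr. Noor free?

Covered (merged): 11:18–11:33, 13:26–18:09.
Gaps within 11:18–18:09: 11:33–13:26.

11:33–13:26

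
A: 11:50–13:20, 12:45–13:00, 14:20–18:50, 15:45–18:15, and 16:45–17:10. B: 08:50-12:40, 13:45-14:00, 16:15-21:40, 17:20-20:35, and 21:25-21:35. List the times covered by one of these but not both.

08:50-11:50, 12:40-13:20, 13:45-14:00, 14:20-16:15, 18:50-21:40

First set merges to 11:50-13:20, 14:20-18:50.
Second set merges to 08:50-12:40, 13:45-14:00, 16:15-21:40.
A \ B = 12:40-13:20, 14:20-16:15.
B \ A = 08:50-11:50, 13:45-14:00, 18:50-21:40.
Union of the two gives the symmetric difference.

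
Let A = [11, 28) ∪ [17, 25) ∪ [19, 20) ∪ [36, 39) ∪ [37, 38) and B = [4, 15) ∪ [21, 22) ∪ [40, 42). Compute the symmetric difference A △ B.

[4, 11) ∪ [15, 21) ∪ [22, 28) ∪ [36, 39) ∪ [40, 42)

Merge the first list: [11, 28), [36, 39).
A but not B: [15, 21), [22, 28), [36, 39).
B but not A: [4, 11), [40, 42).
Combining gives A △ B.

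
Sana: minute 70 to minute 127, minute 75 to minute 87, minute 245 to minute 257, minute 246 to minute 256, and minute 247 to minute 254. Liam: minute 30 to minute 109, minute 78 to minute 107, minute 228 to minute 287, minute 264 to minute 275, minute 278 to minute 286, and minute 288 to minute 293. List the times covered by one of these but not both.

minute 30 to minute 70, minute 109 to minute 127, minute 228 to minute 245, minute 257 to minute 287, minute 288 to minute 293

A, merged: minute 70 to minute 127, minute 245 to minute 257.
B, merged: minute 30 to minute 109, minute 228 to minute 287, minute 288 to minute 293.
A but not B: minute 109 to minute 127.
B but not A: minute 30 to minute 70, minute 228 to minute 245, minute 257 to minute 287, minute 288 to minute 293.
Combining gives A △ B.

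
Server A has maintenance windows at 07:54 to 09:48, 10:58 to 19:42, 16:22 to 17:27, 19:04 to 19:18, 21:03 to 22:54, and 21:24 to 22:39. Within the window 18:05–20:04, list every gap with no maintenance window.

19:42–20:04

The merged coverage is 07:54–09:48, 10:58–19:42, 21:03–22:54.
Gaps within 18:05–20:04: 19:42–20:04.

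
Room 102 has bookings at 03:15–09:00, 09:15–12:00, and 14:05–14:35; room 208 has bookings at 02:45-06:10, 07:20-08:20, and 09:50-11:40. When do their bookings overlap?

03:15-06:10, 07:20-08:20, 09:50-11:40

03:15-09:00 meets the second set on 03:15-06:10, 07:20-08:20.
09:15-12:00 meets the second set on 09:50-11:40.
14:05-14:35: no overlap with the second set.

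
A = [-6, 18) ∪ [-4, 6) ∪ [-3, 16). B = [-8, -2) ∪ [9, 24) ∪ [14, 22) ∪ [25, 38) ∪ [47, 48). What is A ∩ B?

[-6, -2) ∪ [9, 18)

First set merges to [-6, 18).
Second set merges to [-8, -2), [9, 24), [25, 38), [47, 48).
[-6, 18) overlaps B on [-6, -2), [9, 18).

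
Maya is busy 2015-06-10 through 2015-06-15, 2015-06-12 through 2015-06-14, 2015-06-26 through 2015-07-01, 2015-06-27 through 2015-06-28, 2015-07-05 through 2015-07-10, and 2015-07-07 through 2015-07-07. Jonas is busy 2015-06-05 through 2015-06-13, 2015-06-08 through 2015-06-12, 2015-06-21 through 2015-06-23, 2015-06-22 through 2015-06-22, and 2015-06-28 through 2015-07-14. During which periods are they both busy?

2015-06-10 through 2015-06-13, 2015-06-28 through 2015-07-01, 2015-07-05 through 2015-07-10

A, merged: 2015-06-10 through 2015-06-15, 2015-06-26 through 2015-07-01, 2015-07-05 through 2015-07-10.
B, merged: 2015-06-05 through 2015-06-13, 2015-06-21 through 2015-06-23, 2015-06-28 through 2015-07-14.
2015-06-10 through 2015-06-15 ∩ B → 2015-06-10 through 2015-06-13.
2015-06-26 through 2015-07-01 ∩ B → 2015-06-28 through 2015-07-01.
2015-07-05 through 2015-07-10 ∩ B → 2015-07-05 through 2015-07-10.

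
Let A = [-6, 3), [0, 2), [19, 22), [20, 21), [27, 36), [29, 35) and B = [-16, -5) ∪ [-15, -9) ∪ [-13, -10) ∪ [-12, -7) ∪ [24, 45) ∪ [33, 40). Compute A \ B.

First set merges to [-6, 3), [19, 22), [27, 36).
Second set merges to [-16, -5), [24, 45).
[-6, 3) with B removed leaves [-5, 3).
[19, 22) is untouched.
[27, 36) lies entirely inside B → drops out.

[-5, 3) ∪ [19, 22)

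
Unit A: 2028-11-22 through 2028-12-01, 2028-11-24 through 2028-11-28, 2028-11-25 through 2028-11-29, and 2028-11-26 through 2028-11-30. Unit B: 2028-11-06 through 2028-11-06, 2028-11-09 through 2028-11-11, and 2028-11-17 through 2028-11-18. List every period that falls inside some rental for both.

none

Merge the first list: 2028-11-22 through 2028-12-01.
2028-11-22 through 2028-12-01: no overlap with the second set.
No overlap.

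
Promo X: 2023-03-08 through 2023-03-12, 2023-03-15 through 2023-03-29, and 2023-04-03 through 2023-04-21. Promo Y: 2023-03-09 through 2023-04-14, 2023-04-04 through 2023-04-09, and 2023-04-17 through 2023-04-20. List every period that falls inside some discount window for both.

2023-03-09 through 2023-03-12, 2023-03-15 through 2023-03-29, 2023-04-03 through 2023-04-14, 2023-04-17 through 2023-04-20

Merge the second list: 2023-03-09 through 2023-04-14, 2023-04-17 through 2023-04-20.
2023-03-08 through 2023-03-12 overlaps B on 2023-03-09 through 2023-03-12.
2023-03-15 through 2023-03-29 overlaps B on 2023-03-15 through 2023-03-29.
2023-04-03 through 2023-04-21 overlaps B on 2023-04-03 through 2023-04-14, 2023-04-17 through 2023-04-20.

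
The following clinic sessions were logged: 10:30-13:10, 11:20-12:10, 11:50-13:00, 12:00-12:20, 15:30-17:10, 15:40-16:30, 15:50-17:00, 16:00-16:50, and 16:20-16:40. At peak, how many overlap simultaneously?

Walk the sorted start/end points keeping a running depth.
The depth first hits 5 at 16:20.

5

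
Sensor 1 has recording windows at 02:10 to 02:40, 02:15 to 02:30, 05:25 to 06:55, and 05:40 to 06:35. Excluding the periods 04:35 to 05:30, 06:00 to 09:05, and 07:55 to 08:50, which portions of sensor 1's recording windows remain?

02:10-02:40, 05:30-06:00

Merge the first list: 02:10-02:40, 05:25-06:55.
Merge the second list: 04:35-05:30, 06:00-09:05.
02:10-02:40: no B overlap → unchanged.
05:25-06:55 minus B → 05:30-06:00.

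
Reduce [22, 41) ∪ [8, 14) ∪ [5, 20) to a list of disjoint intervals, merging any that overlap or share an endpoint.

Sort by start: [5, 20), [8, 14), [22, 41).
[8, 14) overlaps/touches [5, 20) → extend to [5, 20).
[22, 41) is disjoint → start new block.

[5, 20) ∪ [22, 41)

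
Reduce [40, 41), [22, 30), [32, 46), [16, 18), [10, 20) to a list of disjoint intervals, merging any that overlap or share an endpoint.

[10, 20) ∪ [22, 30) ∪ [32, 46)

Sort by start: [10, 20), [16, 18), [22, 30), [32, 46), [40, 41).
[16, 18) overlaps/touches [10, 20) → extend to [10, 20).
[22, 30) is disjoint → start new block.
[32, 46) is disjoint → start new block.
[40, 41) overlaps/touches [32, 46) → extend to [32, 46).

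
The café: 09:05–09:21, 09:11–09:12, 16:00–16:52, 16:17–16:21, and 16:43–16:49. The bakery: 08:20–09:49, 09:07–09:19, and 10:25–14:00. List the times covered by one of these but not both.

08:20–09:05, 09:21–09:49, 10:25–14:00, 16:00–16:52

A, merged: 09:05–09:21, 16:00–16:52.
B, merged: 08:20–09:49, 10:25–14:00.
A but not B: 16:00–16:52.
B but not A: 08:20–09:05, 09:21–09:49, 10:25–14:00.
Combining gives A △ B.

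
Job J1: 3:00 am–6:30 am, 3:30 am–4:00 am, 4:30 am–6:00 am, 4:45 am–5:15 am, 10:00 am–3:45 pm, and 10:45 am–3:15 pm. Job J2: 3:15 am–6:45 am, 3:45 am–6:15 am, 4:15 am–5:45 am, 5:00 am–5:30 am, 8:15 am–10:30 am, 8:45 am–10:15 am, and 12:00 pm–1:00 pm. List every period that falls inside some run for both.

3:15 am–6:30 am, 10:00 am–10:30 am, 12:00 pm–1:00 pm

A, merged: 3:00 am–6:30 am, 10:00 am–3:45 pm.
B, merged: 3:15 am–6:45 am, 8:15 am–10:30 am, 12:00 pm–1:00 pm.
3:00 am–6:30 am ∩ B → 3:15 am–6:30 am.
10:00 am–3:45 pm ∩ B → 10:00 am–10:30 am, 12:00 pm–1:00 pm.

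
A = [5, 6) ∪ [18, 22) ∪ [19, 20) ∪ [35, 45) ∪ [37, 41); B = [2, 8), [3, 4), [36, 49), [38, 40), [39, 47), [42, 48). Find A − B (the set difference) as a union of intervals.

[18, 22) ∪ [35, 36)

A, merged: [5, 6), [18, 22), [35, 45).
B, merged: [2, 8), [36, 49).
[5, 6): fully covered by B → removed.
[18, 22): no B overlap → unchanged.
[35, 45) minus B → [35, 36).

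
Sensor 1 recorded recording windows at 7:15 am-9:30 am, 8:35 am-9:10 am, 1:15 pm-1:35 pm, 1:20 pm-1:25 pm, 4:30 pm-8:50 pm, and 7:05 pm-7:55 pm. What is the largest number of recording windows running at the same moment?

Walk the sorted start/end points keeping a running depth.
The depth first hits 2 at 8:35 am.

2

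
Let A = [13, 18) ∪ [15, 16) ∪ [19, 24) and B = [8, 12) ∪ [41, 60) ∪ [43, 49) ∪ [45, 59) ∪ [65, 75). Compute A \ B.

[13, 18) ∪ [19, 24)

A, merged: [13, 18), [19, 24).
B, merged: [8, 12), [41, 60), [65, 75).
[13, 18): no B overlap → unchanged.
[19, 24): no B overlap → unchanged.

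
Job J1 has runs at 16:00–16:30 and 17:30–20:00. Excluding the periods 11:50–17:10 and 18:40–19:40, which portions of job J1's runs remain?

17:30–18:40, 19:40–20:00

16:00–16:30 lies entirely inside B → drops out.
17:30–20:00 with B removed leaves 17:30–18:40, 19:40–20:00.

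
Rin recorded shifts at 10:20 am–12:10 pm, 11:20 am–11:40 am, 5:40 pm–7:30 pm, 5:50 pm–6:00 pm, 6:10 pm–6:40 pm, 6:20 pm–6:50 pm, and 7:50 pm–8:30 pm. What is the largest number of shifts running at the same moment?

At 6:20 pm, 3 of the intervals are simultaneously active.
No point has more.

3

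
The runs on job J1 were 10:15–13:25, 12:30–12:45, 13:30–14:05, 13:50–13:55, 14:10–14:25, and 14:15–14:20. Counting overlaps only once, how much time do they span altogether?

Merged: 10:15–13:25, 13:30–14:05, 14:10–14:25.
Lengths: 3 h 10 min + 35 min + 15 min = 4 h.

4 h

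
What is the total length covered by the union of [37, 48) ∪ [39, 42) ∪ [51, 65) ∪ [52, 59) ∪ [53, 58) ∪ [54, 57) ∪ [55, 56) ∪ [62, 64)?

25

Merged: [37, 48), [51, 65).
Lengths: 11 + 14 = 25.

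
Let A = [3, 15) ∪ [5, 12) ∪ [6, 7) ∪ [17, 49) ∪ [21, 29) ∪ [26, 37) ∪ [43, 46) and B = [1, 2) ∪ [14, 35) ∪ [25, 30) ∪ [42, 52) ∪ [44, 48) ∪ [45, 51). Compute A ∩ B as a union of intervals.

Merge the first list: [3, 15), [17, 49).
Merge the second list: [1, 2), [14, 35), [42, 52).
[3, 15) overlaps B on [14, 15).
[17, 49) overlaps B on [17, 35), [42, 49).

[14, 15) ∪ [17, 35) ∪ [42, 49)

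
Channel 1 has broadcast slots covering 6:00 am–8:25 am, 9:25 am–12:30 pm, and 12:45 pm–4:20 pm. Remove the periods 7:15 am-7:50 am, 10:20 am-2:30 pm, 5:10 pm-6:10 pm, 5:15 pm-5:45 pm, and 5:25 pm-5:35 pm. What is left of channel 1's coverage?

6:00 am-7:15 am, 7:50 am-8:25 am, 9:25 am-10:20 am, 2:30 pm-4:20 pm

Second set merges to 7:15 am-7:50 am, 10:20 am-2:30 pm, 5:10 pm-6:10 pm.
6:00 am-8:25 am \ B = 6:00 am-7:15 am, 7:50 am-8:25 am.
9:25 am-12:30 pm \ B = 9:25 am-10:20 am.
12:45 pm-4:20 pm \ B = 2:30 pm-4:20 pm.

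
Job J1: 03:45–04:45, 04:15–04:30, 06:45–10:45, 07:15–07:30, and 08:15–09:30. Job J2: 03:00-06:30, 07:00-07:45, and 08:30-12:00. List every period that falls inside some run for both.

03:45-04:45, 07:00-07:45, 08:30-10:45

First set merges to 03:45-04:45, 06:45-10:45.
03:45-04:45 meets the second set on 03:45-04:45.
06:45-10:45 meets the second set on 07:00-07:45, 08:30-10:45.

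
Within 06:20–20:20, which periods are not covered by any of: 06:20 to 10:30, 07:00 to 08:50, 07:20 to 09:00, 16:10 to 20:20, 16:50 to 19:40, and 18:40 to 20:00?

10:30–16:10

The merged coverage is 06:20–10:30, 16:10–20:20.
Gaps within 06:20–20:20: 10:30–16:10.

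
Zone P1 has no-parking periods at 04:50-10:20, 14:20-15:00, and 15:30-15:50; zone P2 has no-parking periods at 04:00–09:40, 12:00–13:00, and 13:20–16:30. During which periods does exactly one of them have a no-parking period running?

04:00–04:50, 09:40–10:20, 12:00–13:00, 13:20–14:20, 15:00–15:30, 15:50–16:30

A but not B: 09:40–10:20.
B but not A: 04:00–04:50, 12:00–13:00, 13:20–14:20, 15:00–15:30, 15:50–16:30.
Combining gives A △ B.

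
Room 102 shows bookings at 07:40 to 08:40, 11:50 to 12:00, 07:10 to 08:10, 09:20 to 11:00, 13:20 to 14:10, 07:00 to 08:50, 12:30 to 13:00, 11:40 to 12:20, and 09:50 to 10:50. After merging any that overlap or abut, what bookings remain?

07:00–08:50, 09:20–11:00, 11:40–12:20, 12:30–13:00, 13:20–14:10

Sort by start: 07:00–08:50, 07:10–08:10, 07:40–08:40, 09:20–11:00, 09:50–10:50, 11:40–12:20, 11:50–12:00, 12:30–13:00, 13:20–14:10.
07:10–08:10 overlaps/touches 07:00–08:50 → extend to 07:00–08:50.
07:40–08:40 overlaps/touches 07:00–08:50 → extend to 07:00–08:50.
09:20–11:00 is disjoint → start new block.
09:50–10:50 overlaps/touches 09:20–11:00 → extend to 09:20–11:00.
11:40–12:20 is disjoint → start new block.
11:50–12:00 overlaps/touches 11:40–12:20 → extend to 11:40–12:20.
12:30–13:00 is disjoint → start new block.
13:20–14:10 is disjoint → start new block.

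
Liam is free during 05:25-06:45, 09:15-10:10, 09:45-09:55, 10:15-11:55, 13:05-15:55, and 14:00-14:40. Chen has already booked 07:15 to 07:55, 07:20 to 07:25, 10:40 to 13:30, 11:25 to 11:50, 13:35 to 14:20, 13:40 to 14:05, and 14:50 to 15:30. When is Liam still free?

05:25–06:45, 09:15–10:10, 10:15–10:40, 13:30–13:35, 14:20–14:50, 15:30–15:55

Merge the first list: 05:25–06:45, 09:15–10:10, 10:15–11:55, 13:05–15:55.
Merge the second list: 07:15–07:55, 10:40–13:30, 13:35–14:20, 14:50–15:30.
05:25–06:45: no B overlap → unchanged.
09:15–10:10: no B overlap → unchanged.
10:15–11:55 minus B → 10:15–10:40.
13:05–15:55 minus B → 13:30–13:35, 14:20–14:50, 15:30–15:55.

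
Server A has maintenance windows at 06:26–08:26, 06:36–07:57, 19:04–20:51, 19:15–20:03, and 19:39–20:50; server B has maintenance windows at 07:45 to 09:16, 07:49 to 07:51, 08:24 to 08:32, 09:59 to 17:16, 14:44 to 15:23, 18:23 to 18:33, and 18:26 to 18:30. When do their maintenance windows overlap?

Merge the first list: 06:26–08:26, 19:04–20:51.
Merge the second list: 07:45–09:16, 09:59–17:16, 18:23–18:33.
06:26–08:26 meets the second set on 07:45–08:26.
19:04–20:51: no overlap with the second set.

07:45–08:26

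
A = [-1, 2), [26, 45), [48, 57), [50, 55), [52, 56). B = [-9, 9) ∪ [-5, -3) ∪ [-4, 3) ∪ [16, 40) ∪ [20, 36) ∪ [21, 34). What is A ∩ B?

Merge the first list: [-1, 2), [26, 45), [48, 57).
Merge the second list: [-9, 9), [16, 40).
[-1, 2) overlaps B on [-1, 2).
[26, 45) overlaps B on [26, 40).
[48, 57) falls entirely outside B.

[-1, 2) ∪ [26, 40)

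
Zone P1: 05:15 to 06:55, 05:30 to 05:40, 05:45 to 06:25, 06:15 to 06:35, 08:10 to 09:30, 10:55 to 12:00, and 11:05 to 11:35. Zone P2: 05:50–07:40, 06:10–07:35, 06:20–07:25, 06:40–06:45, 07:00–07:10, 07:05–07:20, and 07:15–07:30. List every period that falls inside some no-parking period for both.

05:50–06:55

Merge the first list: 05:15–06:55, 08:10–09:30, 10:55–12:00.
Merge the second list: 05:50–07:40.
05:15–06:55 meets the second set on 05:50–06:55.
08:10–09:30: no overlap with the second set.
10:55–12:00: no overlap with the second set.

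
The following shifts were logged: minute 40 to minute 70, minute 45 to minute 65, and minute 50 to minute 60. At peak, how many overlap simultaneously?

3

At minute 50, 3 of the intervals are simultaneously active.
No point has more.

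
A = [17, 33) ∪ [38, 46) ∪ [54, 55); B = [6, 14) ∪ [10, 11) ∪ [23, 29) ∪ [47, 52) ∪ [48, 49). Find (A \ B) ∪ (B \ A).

[6, 14) ∪ [17, 23) ∪ [29, 33) ∪ [38, 46) ∪ [47, 52) ∪ [54, 55)

Merge the second list: [6, 14), [23, 29), [47, 52).
A but not B: [17, 23), [29, 33), [38, 46), [54, 55).
B but not A: [6, 14), [47, 52).
Combining gives A △ B.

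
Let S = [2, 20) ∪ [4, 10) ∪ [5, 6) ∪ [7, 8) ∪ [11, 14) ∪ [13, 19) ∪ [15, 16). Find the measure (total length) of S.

18

Merged: [2, 20).
Length: 18.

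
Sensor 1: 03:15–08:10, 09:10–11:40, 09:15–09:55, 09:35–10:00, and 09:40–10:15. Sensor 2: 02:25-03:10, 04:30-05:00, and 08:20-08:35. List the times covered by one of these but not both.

02:25–03:10, 03:15–04:30, 05:00–08:10, 08:20–08:35, 09:10–11:40

A, merged: 03:15–08:10, 09:10–11:40.
A but not B: 03:15–04:30, 05:00–08:10, 09:10–11:40.
B but not A: 02:25–03:10, 08:20–08:35.
Combining gives A △ B.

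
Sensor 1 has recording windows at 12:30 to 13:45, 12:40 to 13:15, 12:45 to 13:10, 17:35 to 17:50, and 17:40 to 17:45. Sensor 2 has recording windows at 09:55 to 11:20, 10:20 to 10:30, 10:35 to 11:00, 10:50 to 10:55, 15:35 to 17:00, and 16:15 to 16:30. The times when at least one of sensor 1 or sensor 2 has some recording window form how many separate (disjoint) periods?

4

A, merged: 12:30–13:45, 17:35–17:50.
B, merged: 09:55–11:20, 15:35–17:00.
A ∪ B = 09:55–11:20, 12:30–13:45, 15:35–17:00, 17:35–17:50.
That is 4 disjoint pieces.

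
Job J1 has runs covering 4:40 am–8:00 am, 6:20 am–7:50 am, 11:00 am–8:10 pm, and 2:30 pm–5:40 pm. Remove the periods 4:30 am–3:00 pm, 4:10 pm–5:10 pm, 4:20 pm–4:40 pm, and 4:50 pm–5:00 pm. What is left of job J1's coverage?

3:00 pm-4:10 pm, 5:10 pm-8:10 pm

Merge the first list: 4:40 am-8:00 am, 11:00 am-8:10 pm.
Merge the second list: 4:30 am-3:00 pm, 4:10 pm-5:10 pm.
4:40 am-8:00 am: fully covered by B → removed.
11:00 am-8:10 pm minus B → 3:00 pm-4:10 pm, 5:10 pm-8:10 pm.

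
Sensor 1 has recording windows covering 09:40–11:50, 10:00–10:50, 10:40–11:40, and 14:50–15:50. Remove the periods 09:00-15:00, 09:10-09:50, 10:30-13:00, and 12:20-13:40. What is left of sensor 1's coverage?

15:00–15:50

A, merged: 09:40–11:50, 14:50–15:50.
B, merged: 09:00–15:00.
09:40–11:50: entirely removed.
14:50–15:50 \ B = 15:00–15:50.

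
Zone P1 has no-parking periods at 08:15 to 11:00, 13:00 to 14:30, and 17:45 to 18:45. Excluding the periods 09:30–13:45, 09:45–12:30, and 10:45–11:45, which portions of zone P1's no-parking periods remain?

B, merged: 09:30–13:45.
08:15–11:00 \ B = 08:15–09:30.
13:00–14:30 \ B = 13:45–14:30.
17:45–18:45: nothing removed.

08:15–09:30, 13:45–14:30, 17:45–18:45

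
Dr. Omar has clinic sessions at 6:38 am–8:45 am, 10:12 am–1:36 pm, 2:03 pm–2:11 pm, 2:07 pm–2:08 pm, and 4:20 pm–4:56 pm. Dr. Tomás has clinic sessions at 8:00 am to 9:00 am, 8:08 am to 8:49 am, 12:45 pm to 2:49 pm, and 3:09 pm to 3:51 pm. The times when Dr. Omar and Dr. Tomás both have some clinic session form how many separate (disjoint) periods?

A, merged: 6:38 am–8:45 am, 10:12 am–1:36 pm, 2:03 pm–2:11 pm, 4:20 pm–4:56 pm.
B, merged: 8:00 am–9:00 am, 12:45 pm–2:49 pm, 3:09 pm–3:51 pm.
A ∩ B = 8:00 am–8:45 am, 12:45 pm–1:36 pm, 2:03 pm–2:11 pm.
That is 3 disjoint pieces.

3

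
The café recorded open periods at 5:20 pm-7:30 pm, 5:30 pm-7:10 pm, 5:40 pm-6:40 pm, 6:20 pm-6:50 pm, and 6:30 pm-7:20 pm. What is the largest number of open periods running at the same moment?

5

Walk the sorted start/end points keeping a running depth.
The depth first hits 5 at 6:30 pm.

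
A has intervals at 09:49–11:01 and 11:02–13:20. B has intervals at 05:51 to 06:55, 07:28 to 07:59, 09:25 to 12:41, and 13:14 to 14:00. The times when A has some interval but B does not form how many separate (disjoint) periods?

A \ B = 12:41-13:14.
That is 1 disjoint piece.

1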